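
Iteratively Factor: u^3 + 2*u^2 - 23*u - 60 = (u + 3)*(u^2 - u - 20) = (u - 5)*(u + 3)*(u + 4)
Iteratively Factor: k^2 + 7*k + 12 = (k + 3)*(k + 4)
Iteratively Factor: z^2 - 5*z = (z)*(z - 5)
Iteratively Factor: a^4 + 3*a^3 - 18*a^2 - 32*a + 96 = (a + 4)*(a^3 - a^2 - 14*a + 24) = (a - 2)*(a + 4)*(a^2 + a - 12) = (a - 3)*(a - 2)*(a + 4)*(a + 4)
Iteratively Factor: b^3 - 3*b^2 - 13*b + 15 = (b - 5)*(b^2 + 2*b - 3) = (b - 5)*(b - 1)*(b + 3)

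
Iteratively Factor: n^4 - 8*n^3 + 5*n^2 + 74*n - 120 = (n - 2)*(n^3 - 6*n^2 - 7*n + 60) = (n - 5)*(n - 2)*(n^2 - n - 12) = (n - 5)*(n - 2)*(n + 3)*(n - 4)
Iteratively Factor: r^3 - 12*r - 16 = (r + 2)*(r^2 - 2*r - 8) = (r - 4)*(r + 2)*(r + 2)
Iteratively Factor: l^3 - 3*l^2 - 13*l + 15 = (l - 5)*(l^2 + 2*l - 3) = (l - 5)*(l + 3)*(l - 1)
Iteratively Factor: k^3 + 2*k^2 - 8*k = (k + 4)*(k^2 - 2*k) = (k - 2)*(k + 4)*(k)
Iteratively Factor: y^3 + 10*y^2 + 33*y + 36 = (y + 4)*(y^2 + 6*y + 9) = (y + 3)*(y + 4)*(y + 3)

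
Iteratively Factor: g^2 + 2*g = (g + 2)*(g)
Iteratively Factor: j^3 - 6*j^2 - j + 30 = (j - 5)*(j^2 - j - 6) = (j - 5)*(j + 2)*(j - 3)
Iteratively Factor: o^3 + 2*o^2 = (o + 2)*(o^2) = o*(o + 2)*(o)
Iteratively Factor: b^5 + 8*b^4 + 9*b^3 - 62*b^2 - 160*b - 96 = (b + 1)*(b^4 + 7*b^3 + 2*b^2 - 64*b - 96) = (b + 1)*(b + 4)*(b^3 + 3*b^2 - 10*b - 24) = (b + 1)*(b + 4)^2*(b^2 - b - 6) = (b + 1)*(b + 2)*(b + 4)^2*(b - 3)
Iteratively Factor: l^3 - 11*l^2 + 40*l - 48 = (l - 4)*(l^2 - 7*l + 12) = (l - 4)^2*(l - 3)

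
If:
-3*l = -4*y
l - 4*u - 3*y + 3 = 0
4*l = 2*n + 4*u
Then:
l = 4*y/3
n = 7*y/2 - 3/2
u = 3/4 - 5*y/12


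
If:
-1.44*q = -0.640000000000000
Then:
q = 0.44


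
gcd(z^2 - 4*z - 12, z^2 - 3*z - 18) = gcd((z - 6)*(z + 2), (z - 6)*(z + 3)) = z - 6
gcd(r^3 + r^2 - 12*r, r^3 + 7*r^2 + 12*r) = r^2 + 4*r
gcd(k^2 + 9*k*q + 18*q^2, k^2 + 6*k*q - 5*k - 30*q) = k + 6*q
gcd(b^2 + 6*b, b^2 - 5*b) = b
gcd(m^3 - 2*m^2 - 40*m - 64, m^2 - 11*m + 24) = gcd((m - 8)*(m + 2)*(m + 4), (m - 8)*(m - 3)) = m - 8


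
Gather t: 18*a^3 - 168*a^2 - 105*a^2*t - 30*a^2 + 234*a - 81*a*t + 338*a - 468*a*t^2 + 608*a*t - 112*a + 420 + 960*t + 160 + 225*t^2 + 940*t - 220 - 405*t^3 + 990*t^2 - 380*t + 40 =18*a^3 - 198*a^2 + 460*a - 405*t^3 + t^2*(1215 - 468*a) + t*(-105*a^2 + 527*a + 1520) + 400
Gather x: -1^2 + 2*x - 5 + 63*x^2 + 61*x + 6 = 63*x^2 + 63*x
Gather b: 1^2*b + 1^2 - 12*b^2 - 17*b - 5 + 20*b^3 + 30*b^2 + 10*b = 20*b^3 + 18*b^2 - 6*b - 4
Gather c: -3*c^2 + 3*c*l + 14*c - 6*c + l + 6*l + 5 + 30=-3*c^2 + c*(3*l + 8) + 7*l + 35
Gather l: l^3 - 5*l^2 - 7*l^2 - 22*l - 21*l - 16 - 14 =l^3 - 12*l^2 - 43*l - 30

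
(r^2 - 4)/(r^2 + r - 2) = (r - 2)/(r - 1)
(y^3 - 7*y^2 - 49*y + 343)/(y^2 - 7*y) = y - 49/y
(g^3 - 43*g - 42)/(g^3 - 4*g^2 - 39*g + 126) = (g + 1)/(g - 3)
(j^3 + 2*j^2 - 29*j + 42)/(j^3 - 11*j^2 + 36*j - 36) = (j + 7)/(j - 6)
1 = 1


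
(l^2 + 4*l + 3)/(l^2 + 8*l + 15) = (l + 1)/(l + 5)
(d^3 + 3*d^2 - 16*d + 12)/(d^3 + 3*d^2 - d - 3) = (d^2 + 4*d - 12)/(d^2 + 4*d + 3)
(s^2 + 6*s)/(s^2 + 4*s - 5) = s*(s + 6)/(s^2 + 4*s - 5)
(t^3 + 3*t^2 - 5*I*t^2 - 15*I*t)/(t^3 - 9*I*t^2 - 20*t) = (t + 3)/(t - 4*I)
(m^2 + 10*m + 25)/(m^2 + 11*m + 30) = (m + 5)/(m + 6)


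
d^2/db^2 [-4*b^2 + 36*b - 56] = -8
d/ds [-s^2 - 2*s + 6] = -2*s - 2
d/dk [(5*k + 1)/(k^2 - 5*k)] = (-5*k^2 - 2*k + 5)/(k^2*(k^2 - 10*k + 25))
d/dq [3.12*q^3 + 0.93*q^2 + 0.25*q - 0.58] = 9.36*q^2 + 1.86*q + 0.25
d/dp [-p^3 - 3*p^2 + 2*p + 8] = -3*p^2 - 6*p + 2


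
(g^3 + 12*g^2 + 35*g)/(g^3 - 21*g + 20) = g*(g + 7)/(g^2 - 5*g + 4)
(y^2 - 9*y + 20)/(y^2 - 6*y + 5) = (y - 4)/(y - 1)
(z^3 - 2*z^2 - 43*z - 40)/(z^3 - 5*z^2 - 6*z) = (z^2 - 3*z - 40)/(z*(z - 6))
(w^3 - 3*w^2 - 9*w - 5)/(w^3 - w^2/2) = 2*(w^3 - 3*w^2 - 9*w - 5)/(w^2*(2*w - 1))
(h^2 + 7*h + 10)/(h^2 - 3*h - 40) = (h + 2)/(h - 8)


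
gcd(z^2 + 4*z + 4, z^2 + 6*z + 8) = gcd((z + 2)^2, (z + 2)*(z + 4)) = z + 2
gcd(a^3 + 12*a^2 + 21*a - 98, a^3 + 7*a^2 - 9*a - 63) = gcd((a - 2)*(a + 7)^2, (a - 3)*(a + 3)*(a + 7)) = a + 7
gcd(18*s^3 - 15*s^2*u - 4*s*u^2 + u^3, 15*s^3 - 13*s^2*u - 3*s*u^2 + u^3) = 3*s^2 - 2*s*u - u^2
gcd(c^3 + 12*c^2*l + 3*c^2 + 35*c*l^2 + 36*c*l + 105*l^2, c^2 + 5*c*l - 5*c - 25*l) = c + 5*l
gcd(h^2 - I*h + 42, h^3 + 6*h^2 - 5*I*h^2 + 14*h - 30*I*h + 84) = h - 7*I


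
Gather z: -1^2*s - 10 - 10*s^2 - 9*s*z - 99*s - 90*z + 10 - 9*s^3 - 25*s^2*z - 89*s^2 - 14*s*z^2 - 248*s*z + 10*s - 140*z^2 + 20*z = -9*s^3 - 99*s^2 - 90*s + z^2*(-14*s - 140) + z*(-25*s^2 - 257*s - 70)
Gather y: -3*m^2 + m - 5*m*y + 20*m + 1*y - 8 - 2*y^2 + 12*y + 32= -3*m^2 + 21*m - 2*y^2 + y*(13 - 5*m) + 24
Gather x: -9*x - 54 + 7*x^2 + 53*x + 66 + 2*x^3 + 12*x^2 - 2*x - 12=2*x^3 + 19*x^2 + 42*x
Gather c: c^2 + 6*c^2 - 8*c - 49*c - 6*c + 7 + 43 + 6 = 7*c^2 - 63*c + 56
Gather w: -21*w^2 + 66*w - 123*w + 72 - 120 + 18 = -21*w^2 - 57*w - 30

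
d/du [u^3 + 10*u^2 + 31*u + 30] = 3*u^2 + 20*u + 31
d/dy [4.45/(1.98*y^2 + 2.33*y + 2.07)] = (-17.622*y - 10.3685)/(1.98*y^2 + 2.33*y + 2.07)^2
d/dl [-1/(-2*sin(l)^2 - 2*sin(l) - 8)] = -(2*sin(l) + 1)*cos(l)/(2*(sin(l)^2 + sin(l) + 4)^2)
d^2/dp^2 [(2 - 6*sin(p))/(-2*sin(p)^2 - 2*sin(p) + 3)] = 2*(-12*sin(p)^5 + 28*sin(p)^4 - 72*sin(p)^3 - 14*sin(p)^2 + 63*sin(p) + 16)/(2*sin(p) - cos(2*p) - 2)^3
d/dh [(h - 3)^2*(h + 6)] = 3*h^2 - 27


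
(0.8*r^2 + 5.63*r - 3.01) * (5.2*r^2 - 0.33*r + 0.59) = 4.16*r^4 + 29.012*r^3 - 17.0379*r^2 + 4.315*r - 1.7759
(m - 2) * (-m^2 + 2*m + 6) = -m^3 + 4*m^2 + 2*m - 12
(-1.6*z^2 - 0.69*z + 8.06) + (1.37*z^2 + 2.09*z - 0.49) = -0.23*z^2 + 1.4*z + 7.57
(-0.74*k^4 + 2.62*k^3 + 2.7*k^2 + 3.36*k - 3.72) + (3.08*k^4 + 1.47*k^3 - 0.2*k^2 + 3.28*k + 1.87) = 2.34*k^4 + 4.09*k^3 + 2.5*k^2 + 6.64*k - 1.85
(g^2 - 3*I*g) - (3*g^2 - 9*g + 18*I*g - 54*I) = -2*g^2 + 9*g - 21*I*g + 54*I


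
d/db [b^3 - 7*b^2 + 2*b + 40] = 3*b^2 - 14*b + 2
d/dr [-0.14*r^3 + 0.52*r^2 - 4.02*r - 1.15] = -0.42*r^2 + 1.04*r - 4.02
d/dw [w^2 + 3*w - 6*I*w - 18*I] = 2*w + 3 - 6*I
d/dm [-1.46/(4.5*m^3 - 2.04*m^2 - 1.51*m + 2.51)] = (19.71*m^2 - 5.9568*m - 2.2046)/(4.5*m^3 - 2.04*m^2 - 1.51*m + 2.51)^2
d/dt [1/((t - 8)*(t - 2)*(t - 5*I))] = (-(t - 8)*(t - 2) - (t - 8)*(t - 5*I) - (t - 2)*(t - 5*I))/((t - 8)^2*(t - 2)^2*(t - 5*I)^2)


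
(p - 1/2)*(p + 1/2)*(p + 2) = p^3 + 2*p^2 - p/4 - 1/2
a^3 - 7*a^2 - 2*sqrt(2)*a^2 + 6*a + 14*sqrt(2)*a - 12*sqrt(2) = (a - 6)*(a - 1)*(a - 2*sqrt(2))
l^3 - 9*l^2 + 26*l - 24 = (l - 4)*(l - 3)*(l - 2)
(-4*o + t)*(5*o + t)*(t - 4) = -20*o^2*t + 80*o^2 + o*t^2 - 4*o*t + t^3 - 4*t^2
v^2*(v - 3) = v^3 - 3*v^2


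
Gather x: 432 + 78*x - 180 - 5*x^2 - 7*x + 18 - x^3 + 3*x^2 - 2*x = -x^3 - 2*x^2 + 69*x + 270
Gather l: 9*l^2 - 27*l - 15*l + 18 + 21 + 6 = 9*l^2 - 42*l + 45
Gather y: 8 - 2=6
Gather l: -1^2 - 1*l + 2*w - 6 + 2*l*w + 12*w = l*(2*w - 1) + 14*w - 7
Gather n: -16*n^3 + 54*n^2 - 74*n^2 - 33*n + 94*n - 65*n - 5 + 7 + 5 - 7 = -16*n^3 - 20*n^2 - 4*n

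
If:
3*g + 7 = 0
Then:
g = -7/3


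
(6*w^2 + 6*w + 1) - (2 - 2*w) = 6*w^2 + 8*w - 1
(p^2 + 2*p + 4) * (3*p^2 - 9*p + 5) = 3*p^4 - 3*p^3 - p^2 - 26*p + 20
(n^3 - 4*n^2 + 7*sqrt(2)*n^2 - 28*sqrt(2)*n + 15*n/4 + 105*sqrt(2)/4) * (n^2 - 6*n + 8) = n^5 - 10*n^4 + 7*sqrt(2)*n^4 - 70*sqrt(2)*n^3 + 143*n^3/4 - 109*n^2/2 + 1001*sqrt(2)*n^2/4 - 763*sqrt(2)*n/2 + 30*n + 210*sqrt(2)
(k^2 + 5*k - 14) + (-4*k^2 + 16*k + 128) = -3*k^2 + 21*k + 114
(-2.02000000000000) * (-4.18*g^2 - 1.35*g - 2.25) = 8.4436*g^2 + 2.727*g + 4.545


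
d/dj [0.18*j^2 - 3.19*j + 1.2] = 0.36*j - 3.19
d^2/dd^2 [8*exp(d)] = 8*exp(d)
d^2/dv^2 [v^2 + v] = 2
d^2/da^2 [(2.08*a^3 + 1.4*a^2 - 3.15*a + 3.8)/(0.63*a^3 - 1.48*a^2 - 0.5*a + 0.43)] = (1.77635683940025e-15*a^7 + 4.990104*a^6 - 3.57020999999999*a^5 + 31.605336*a^4 - 76.168156*a^3 + 55.6617*a^2 + 0.975072000000001*a + 5.89986)/(0.250047*a^9 - 1.762236*a^8 + 3.544506*a^7 + 0.0674090000000005*a^6 - 5.218692*a^5 + 0.902916*a^4 + 2.133661*a^3 - 0.498456*a^2 - 0.27735*a + 0.079507)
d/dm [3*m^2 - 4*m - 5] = 6*m - 4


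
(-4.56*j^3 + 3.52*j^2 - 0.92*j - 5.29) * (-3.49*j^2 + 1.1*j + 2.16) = 15.9144*j^5 - 17.3008*j^4 - 2.7668*j^3 + 25.0533*j^2 - 7.8062*j - 11.4264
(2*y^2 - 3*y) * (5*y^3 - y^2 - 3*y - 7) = 10*y^5 - 17*y^4 - 3*y^3 - 5*y^2 + 21*y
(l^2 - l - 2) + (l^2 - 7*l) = 2*l^2 - 8*l - 2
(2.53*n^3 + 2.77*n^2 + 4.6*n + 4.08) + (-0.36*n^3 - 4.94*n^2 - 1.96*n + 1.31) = 2.17*n^3 - 2.17*n^2 + 2.64*n + 5.39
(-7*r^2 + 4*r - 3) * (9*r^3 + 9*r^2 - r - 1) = -63*r^5 - 27*r^4 + 16*r^3 - 24*r^2 - r + 3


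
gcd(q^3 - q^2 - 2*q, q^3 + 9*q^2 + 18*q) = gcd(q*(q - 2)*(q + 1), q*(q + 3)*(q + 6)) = q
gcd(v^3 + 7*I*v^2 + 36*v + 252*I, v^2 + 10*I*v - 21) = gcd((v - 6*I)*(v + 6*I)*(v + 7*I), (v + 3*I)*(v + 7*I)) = v + 7*I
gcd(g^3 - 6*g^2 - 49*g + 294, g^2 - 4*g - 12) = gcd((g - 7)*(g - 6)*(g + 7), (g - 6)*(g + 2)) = g - 6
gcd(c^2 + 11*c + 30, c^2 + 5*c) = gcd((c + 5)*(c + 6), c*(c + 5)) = c + 5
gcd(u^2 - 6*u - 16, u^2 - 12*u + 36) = 1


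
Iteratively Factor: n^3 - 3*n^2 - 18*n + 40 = (n - 2)*(n^2 - n - 20) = (n - 2)*(n + 4)*(n - 5)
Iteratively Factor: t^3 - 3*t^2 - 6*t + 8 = (t - 4)*(t^2 + t - 2) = (t - 4)*(t - 1)*(t + 2)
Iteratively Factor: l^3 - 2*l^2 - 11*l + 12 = (l - 1)*(l^2 - l - 12) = (l - 4)*(l - 1)*(l + 3)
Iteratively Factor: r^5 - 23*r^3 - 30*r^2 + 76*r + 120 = (r - 2)*(r^4 + 2*r^3 - 19*r^2 - 68*r - 60) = (r - 2)*(r + 3)*(r^3 - r^2 - 16*r - 20) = (r - 2)*(r + 2)*(r + 3)*(r^2 - 3*r - 10) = (r - 5)*(r - 2)*(r + 2)*(r + 3)*(r + 2)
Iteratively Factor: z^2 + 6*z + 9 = (z + 3)*(z + 3)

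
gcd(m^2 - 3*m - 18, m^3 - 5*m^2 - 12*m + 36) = m^2 - 3*m - 18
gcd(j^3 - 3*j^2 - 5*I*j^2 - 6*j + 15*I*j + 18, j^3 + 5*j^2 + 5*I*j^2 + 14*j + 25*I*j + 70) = j - 2*I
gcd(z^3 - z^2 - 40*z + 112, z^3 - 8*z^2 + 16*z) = z^2 - 8*z + 16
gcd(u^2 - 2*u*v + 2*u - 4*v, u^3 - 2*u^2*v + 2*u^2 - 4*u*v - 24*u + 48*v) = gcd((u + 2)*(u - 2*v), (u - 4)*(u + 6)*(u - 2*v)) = u - 2*v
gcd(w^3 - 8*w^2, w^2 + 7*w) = w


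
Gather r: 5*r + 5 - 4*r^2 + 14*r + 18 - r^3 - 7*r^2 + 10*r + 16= -r^3 - 11*r^2 + 29*r + 39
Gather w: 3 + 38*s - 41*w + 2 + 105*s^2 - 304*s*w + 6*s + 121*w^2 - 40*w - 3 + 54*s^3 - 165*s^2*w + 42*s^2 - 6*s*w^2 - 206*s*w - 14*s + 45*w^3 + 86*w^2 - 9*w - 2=54*s^3 + 147*s^2 + 30*s + 45*w^3 + w^2*(207 - 6*s) + w*(-165*s^2 - 510*s - 90)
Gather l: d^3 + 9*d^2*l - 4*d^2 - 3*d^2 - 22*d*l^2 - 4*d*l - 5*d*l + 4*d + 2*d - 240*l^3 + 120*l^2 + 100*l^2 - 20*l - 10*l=d^3 - 7*d^2 + 6*d - 240*l^3 + l^2*(220 - 22*d) + l*(9*d^2 - 9*d - 30)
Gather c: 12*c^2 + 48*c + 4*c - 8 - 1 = 12*c^2 + 52*c - 9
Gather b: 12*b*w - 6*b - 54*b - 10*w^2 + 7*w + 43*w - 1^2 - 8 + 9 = b*(12*w - 60) - 10*w^2 + 50*w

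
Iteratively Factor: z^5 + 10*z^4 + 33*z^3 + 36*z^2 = (z + 4)*(z^4 + 6*z^3 + 9*z^2) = (z + 3)*(z + 4)*(z^3 + 3*z^2) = z*(z + 3)*(z + 4)*(z^2 + 3*z) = z^2*(z + 3)*(z + 4)*(z + 3)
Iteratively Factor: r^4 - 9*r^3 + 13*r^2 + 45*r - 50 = (r + 2)*(r^3 - 11*r^2 + 35*r - 25) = (r - 1)*(r + 2)*(r^2 - 10*r + 25) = (r - 5)*(r - 1)*(r + 2)*(r - 5)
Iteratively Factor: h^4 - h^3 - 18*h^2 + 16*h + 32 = (h + 1)*(h^3 - 2*h^2 - 16*h + 32) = (h + 1)*(h + 4)*(h^2 - 6*h + 8) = (h - 4)*(h + 1)*(h + 4)*(h - 2)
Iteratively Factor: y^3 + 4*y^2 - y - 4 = (y - 1)*(y^2 + 5*y + 4) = (y - 1)*(y + 4)*(y + 1)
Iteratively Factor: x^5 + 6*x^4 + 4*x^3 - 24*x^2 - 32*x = (x + 2)*(x^4 + 4*x^3 - 4*x^2 - 16*x) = (x + 2)^2*(x^3 + 2*x^2 - 8*x) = x*(x + 2)^2*(x^2 + 2*x - 8) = x*(x - 2)*(x + 2)^2*(x + 4)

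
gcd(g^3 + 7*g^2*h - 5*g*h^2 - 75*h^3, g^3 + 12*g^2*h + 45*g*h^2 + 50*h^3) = g^2 + 10*g*h + 25*h^2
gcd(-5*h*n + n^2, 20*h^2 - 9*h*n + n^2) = 5*h - n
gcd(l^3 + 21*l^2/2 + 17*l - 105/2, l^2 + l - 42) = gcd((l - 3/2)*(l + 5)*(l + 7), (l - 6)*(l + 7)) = l + 7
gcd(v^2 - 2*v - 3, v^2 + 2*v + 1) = v + 1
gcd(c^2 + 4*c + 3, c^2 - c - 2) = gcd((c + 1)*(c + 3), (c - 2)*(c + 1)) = c + 1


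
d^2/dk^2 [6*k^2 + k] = 12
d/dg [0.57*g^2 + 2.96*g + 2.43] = 1.14*g + 2.96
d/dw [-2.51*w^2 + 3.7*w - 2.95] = 3.7 - 5.02*w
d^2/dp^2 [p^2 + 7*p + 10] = 2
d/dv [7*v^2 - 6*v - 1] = 14*v - 6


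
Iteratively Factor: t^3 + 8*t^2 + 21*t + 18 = (t + 3)*(t^2 + 5*t + 6) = (t + 2)*(t + 3)*(t + 3)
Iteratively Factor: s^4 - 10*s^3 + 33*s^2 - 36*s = (s - 3)*(s^3 - 7*s^2 + 12*s) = (s - 3)^2*(s^2 - 4*s) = (s - 4)*(s - 3)^2*(s)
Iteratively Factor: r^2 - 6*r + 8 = (r - 4)*(r - 2)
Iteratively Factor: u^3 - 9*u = (u + 3)*(u^2 - 3*u) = (u - 3)*(u + 3)*(u)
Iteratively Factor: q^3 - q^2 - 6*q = (q + 2)*(q^2 - 3*q) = (q - 3)*(q + 2)*(q)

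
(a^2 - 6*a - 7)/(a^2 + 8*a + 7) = (a - 7)/(a + 7)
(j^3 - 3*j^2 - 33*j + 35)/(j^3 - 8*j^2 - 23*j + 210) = (j - 1)/(j - 6)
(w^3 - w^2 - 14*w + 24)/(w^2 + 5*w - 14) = (w^2 + w - 12)/(w + 7)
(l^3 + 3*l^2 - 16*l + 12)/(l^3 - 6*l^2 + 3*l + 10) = (l^2 + 5*l - 6)/(l^2 - 4*l - 5)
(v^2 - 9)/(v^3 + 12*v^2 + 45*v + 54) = (v - 3)/(v^2 + 9*v + 18)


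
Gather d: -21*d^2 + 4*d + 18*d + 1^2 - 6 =-21*d^2 + 22*d - 5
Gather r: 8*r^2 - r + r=8*r^2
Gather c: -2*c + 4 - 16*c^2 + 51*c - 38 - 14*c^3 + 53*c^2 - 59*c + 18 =-14*c^3 + 37*c^2 - 10*c - 16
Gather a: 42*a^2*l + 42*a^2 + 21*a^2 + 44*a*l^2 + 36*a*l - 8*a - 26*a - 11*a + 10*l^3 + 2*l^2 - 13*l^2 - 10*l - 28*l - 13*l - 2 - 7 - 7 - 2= a^2*(42*l + 63) + a*(44*l^2 + 36*l - 45) + 10*l^3 - 11*l^2 - 51*l - 18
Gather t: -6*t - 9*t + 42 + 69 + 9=120 - 15*t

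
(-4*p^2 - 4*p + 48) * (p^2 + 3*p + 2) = -4*p^4 - 16*p^3 + 28*p^2 + 136*p + 96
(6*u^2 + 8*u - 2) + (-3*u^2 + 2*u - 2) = 3*u^2 + 10*u - 4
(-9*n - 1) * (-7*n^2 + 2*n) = 63*n^3 - 11*n^2 - 2*n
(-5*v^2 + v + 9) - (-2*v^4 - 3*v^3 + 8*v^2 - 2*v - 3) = 2*v^4 + 3*v^3 - 13*v^2 + 3*v + 12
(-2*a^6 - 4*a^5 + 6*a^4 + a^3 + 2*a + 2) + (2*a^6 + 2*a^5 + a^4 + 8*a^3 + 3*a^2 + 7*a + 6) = -2*a^5 + 7*a^4 + 9*a^3 + 3*a^2 + 9*a + 8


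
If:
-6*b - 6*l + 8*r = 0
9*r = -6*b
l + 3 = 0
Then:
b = 27/17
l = -3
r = -18/17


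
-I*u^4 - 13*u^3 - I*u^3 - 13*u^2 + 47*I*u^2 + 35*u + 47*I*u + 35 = (u - 7*I)*(u - 5*I)*(u - I)*(-I*u - I)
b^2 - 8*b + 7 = (b - 7)*(b - 1)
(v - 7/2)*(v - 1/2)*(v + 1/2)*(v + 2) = v^4 - 3*v^3/2 - 29*v^2/4 + 3*v/8 + 7/4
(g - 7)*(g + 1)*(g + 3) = g^3 - 3*g^2 - 25*g - 21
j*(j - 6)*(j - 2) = j^3 - 8*j^2 + 12*j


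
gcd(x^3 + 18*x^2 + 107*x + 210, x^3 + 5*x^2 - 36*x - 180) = x^2 + 11*x + 30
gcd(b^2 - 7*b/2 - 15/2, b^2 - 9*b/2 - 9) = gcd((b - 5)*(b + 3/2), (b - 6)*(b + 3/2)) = b + 3/2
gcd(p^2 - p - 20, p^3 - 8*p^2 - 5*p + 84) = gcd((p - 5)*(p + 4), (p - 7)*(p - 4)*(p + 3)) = 1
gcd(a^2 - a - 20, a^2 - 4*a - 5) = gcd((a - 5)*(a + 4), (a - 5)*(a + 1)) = a - 5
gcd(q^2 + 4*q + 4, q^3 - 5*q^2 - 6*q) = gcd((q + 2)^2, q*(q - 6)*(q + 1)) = 1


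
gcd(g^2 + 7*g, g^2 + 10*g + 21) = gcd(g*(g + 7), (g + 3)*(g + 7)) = g + 7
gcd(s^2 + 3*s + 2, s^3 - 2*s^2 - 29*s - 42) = s + 2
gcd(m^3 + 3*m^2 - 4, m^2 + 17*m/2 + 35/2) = 1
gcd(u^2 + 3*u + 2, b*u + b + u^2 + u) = u + 1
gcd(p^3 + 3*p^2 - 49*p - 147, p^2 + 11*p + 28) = p + 7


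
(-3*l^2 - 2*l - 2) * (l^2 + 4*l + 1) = -3*l^4 - 14*l^3 - 13*l^2 - 10*l - 2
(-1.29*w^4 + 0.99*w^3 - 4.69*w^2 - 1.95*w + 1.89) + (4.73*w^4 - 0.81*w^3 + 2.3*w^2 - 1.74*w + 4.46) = 3.44*w^4 + 0.18*w^3 - 2.39*w^2 - 3.69*w + 6.35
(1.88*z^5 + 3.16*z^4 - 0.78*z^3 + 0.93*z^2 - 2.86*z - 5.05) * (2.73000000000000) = 5.1324*z^5 + 8.6268*z^4 - 2.1294*z^3 + 2.5389*z^2 - 7.8078*z - 13.7865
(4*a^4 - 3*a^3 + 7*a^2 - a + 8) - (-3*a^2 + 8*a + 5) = 4*a^4 - 3*a^3 + 10*a^2 - 9*a + 3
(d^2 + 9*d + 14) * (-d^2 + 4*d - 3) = -d^4 - 5*d^3 + 19*d^2 + 29*d - 42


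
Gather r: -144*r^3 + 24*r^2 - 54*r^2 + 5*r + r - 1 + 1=-144*r^3 - 30*r^2 + 6*r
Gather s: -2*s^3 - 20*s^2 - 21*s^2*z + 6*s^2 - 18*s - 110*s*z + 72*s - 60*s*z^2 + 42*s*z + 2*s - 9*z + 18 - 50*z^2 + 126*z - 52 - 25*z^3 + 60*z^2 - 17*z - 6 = -2*s^3 + s^2*(-21*z - 14) + s*(-60*z^2 - 68*z + 56) - 25*z^3 + 10*z^2 + 100*z - 40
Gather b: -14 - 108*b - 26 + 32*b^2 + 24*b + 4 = 32*b^2 - 84*b - 36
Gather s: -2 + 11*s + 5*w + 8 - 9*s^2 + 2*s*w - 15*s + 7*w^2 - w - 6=-9*s^2 + s*(2*w - 4) + 7*w^2 + 4*w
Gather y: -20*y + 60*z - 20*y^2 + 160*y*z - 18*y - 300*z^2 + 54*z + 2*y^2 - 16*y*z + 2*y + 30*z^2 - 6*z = -18*y^2 + y*(144*z - 36) - 270*z^2 + 108*z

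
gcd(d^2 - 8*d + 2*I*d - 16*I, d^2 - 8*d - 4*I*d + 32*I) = d - 8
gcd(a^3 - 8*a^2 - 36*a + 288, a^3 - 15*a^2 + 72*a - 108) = a - 6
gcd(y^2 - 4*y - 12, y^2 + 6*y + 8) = y + 2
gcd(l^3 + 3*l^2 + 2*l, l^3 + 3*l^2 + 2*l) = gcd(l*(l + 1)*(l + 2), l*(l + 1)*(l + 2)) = l^3 + 3*l^2 + 2*l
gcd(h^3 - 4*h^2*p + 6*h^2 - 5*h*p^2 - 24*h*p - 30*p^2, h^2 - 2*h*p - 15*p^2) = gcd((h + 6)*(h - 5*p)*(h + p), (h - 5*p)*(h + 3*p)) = -h + 5*p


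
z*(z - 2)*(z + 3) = z^3 + z^2 - 6*z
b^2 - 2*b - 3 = (b - 3)*(b + 1)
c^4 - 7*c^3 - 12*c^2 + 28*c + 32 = (c - 8)*(c - 2)*(c + 1)*(c + 2)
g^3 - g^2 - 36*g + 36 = (g - 6)*(g - 1)*(g + 6)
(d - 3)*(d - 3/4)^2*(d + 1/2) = d^4 - 4*d^3 + 45*d^2/16 + 27*d/32 - 27/32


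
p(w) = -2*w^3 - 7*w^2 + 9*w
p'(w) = -6*w^2 - 14*w + 9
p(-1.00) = -14.00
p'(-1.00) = 17.00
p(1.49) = -8.75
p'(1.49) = -25.18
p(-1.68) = -25.39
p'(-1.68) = 15.59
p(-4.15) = -14.96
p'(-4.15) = -36.24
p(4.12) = -221.61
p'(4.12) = -150.53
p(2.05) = -28.20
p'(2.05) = -44.92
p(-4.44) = -2.90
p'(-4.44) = -47.12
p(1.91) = -22.28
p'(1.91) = -39.63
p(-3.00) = -36.00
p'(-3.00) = -3.00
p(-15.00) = 5040.00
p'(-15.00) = -1131.00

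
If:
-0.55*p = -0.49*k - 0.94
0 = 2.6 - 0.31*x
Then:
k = 1.12244897959184*p - 1.91836734693878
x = 8.39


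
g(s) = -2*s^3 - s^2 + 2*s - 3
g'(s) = -6*s^2 - 2*s + 2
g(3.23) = -74.37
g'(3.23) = -67.06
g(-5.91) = 363.10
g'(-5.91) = -195.75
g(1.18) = -5.32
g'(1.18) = -8.71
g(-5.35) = 263.94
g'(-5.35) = -159.04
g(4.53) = -200.38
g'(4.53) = -130.19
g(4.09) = -148.38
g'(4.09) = -106.55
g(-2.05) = 5.93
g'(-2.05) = -19.12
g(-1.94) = 3.96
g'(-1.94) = -16.70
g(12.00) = -3579.00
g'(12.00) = -886.00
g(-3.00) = 36.00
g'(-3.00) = -46.00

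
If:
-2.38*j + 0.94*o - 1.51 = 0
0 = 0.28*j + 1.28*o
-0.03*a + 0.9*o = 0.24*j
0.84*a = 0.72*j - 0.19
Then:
No Solution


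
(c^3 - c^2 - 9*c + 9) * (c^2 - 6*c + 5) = c^5 - 7*c^4 + 2*c^3 + 58*c^2 - 99*c + 45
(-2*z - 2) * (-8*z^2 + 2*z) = 16*z^3 + 12*z^2 - 4*z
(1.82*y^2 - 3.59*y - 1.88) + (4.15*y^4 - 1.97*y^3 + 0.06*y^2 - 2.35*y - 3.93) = 4.15*y^4 - 1.97*y^3 + 1.88*y^2 - 5.94*y - 5.81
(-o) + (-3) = -o - 3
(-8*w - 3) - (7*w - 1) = -15*w - 2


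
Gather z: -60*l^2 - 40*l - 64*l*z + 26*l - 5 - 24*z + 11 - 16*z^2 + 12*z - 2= -60*l^2 - 14*l - 16*z^2 + z*(-64*l - 12) + 4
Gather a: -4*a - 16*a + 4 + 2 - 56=-20*a - 50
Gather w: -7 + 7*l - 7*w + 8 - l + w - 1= 6*l - 6*w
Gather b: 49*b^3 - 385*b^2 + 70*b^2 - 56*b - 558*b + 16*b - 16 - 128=49*b^3 - 315*b^2 - 598*b - 144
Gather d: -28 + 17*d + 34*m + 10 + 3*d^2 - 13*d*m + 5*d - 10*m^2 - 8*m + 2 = 3*d^2 + d*(22 - 13*m) - 10*m^2 + 26*m - 16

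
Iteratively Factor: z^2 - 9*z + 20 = (z - 5)*(z - 4)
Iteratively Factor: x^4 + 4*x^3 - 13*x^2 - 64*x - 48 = (x + 3)*(x^3 + x^2 - 16*x - 16) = (x + 1)*(x + 3)*(x^2 - 16) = (x + 1)*(x + 3)*(x + 4)*(x - 4)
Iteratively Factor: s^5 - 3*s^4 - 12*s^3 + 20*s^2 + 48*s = (s - 4)*(s^4 + s^3 - 8*s^2 - 12*s) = (s - 4)*(s + 2)*(s^3 - s^2 - 6*s) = s*(s - 4)*(s + 2)*(s^2 - s - 6) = s*(s - 4)*(s + 2)^2*(s - 3)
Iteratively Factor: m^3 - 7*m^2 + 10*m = (m)*(m^2 - 7*m + 10) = m*(m - 2)*(m - 5)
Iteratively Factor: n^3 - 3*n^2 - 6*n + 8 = (n - 1)*(n^2 - 2*n - 8) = (n - 4)*(n - 1)*(n + 2)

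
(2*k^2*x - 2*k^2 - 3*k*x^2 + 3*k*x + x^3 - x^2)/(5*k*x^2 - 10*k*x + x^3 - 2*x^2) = (2*k^2*x - 2*k^2 - 3*k*x^2 + 3*k*x + x^3 - x^2)/(x*(5*k*x - 10*k + x^2 - 2*x))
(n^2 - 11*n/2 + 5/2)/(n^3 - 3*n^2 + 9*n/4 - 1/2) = 2*(n - 5)/(2*n^2 - 5*n + 2)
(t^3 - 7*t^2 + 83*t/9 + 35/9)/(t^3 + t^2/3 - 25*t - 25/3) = (t - 7/3)/(t + 5)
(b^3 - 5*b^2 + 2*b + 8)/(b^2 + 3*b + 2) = (b^2 - 6*b + 8)/(b + 2)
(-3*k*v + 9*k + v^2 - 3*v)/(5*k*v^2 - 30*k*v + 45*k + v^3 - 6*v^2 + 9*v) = (-3*k + v)/(5*k*v - 15*k + v^2 - 3*v)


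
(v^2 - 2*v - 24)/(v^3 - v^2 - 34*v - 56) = (v - 6)/(v^2 - 5*v - 14)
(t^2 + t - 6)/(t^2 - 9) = (t - 2)/(t - 3)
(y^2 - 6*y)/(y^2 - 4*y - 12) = y/(y + 2)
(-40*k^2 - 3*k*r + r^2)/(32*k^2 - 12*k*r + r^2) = (5*k + r)/(-4*k + r)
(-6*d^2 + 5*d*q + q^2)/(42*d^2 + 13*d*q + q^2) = (-d + q)/(7*d + q)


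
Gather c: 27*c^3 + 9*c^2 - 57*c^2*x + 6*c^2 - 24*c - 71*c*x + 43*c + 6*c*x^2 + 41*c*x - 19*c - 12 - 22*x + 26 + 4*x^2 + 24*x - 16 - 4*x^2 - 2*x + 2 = 27*c^3 + c^2*(15 - 57*x) + c*(6*x^2 - 30*x)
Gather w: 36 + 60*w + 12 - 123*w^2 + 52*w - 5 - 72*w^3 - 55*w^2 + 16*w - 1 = -72*w^3 - 178*w^2 + 128*w + 42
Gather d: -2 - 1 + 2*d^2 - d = 2*d^2 - d - 3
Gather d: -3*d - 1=-3*d - 1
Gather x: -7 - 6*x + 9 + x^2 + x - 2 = x^2 - 5*x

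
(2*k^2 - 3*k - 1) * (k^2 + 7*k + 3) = 2*k^4 + 11*k^3 - 16*k^2 - 16*k - 3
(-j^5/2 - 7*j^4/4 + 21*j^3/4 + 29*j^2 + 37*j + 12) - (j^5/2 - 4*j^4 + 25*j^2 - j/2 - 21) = -j^5 + 9*j^4/4 + 21*j^3/4 + 4*j^2 + 75*j/2 + 33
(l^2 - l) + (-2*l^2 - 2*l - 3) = -l^2 - 3*l - 3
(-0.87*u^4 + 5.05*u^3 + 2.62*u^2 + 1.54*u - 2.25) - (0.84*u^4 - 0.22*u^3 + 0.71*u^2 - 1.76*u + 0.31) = -1.71*u^4 + 5.27*u^3 + 1.91*u^2 + 3.3*u - 2.56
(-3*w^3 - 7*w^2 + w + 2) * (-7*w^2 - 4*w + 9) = 21*w^5 + 61*w^4 - 6*w^3 - 81*w^2 + w + 18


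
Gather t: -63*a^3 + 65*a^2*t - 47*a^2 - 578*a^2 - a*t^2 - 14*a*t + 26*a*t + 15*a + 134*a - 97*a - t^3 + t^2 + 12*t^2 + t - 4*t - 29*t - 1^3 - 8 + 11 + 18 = -63*a^3 - 625*a^2 + 52*a - t^3 + t^2*(13 - a) + t*(65*a^2 + 12*a - 32) + 20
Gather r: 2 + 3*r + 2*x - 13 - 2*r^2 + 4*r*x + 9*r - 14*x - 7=-2*r^2 + r*(4*x + 12) - 12*x - 18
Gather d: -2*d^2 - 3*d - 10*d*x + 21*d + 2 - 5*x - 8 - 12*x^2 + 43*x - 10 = -2*d^2 + d*(18 - 10*x) - 12*x^2 + 38*x - 16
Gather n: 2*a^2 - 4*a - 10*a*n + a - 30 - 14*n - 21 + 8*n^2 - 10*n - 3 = 2*a^2 - 3*a + 8*n^2 + n*(-10*a - 24) - 54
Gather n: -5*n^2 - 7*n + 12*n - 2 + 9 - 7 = -5*n^2 + 5*n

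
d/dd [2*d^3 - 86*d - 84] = 6*d^2 - 86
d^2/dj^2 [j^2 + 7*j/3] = 2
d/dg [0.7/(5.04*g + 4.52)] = -3.528/(5.04*g + 4.52)^2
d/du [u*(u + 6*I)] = 2*u + 6*I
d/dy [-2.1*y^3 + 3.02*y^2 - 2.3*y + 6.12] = -6.3*y^2 + 6.04*y - 2.3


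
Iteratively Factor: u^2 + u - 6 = (u + 3)*(u - 2)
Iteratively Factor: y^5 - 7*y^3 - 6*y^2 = (y)*(y^4 - 7*y^2 - 6*y) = y^2*(y^3 - 7*y - 6) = y^2*(y + 1)*(y^2 - y - 6) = y^2*(y - 3)*(y + 1)*(y + 2)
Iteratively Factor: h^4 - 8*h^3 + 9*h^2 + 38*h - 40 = (h - 5)*(h^3 - 3*h^2 - 6*h + 8) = (h - 5)*(h - 1)*(h^2 - 2*h - 8) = (h - 5)*(h - 4)*(h - 1)*(h + 2)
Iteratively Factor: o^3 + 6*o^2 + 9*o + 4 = (o + 4)*(o^2 + 2*o + 1) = (o + 1)*(o + 4)*(o + 1)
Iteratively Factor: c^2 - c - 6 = (c + 2)*(c - 3)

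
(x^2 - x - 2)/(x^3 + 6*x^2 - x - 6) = (x - 2)/(x^2 + 5*x - 6)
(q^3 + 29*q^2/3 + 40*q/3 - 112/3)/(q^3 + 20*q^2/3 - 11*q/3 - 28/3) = (q + 4)/(q + 1)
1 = 1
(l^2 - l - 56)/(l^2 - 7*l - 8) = (l + 7)/(l + 1)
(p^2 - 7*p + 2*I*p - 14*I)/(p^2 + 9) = (p^2 + p*(-7 + 2*I) - 14*I)/(p^2 + 9)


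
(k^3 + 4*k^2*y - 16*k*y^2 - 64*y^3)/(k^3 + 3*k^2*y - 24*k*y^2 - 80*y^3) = (-k + 4*y)/(-k + 5*y)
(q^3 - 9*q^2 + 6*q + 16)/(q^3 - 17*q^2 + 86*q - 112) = (q + 1)/(q - 7)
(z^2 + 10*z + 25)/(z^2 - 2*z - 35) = (z + 5)/(z - 7)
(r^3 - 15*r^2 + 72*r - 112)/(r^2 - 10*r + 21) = (r^2 - 8*r + 16)/(r - 3)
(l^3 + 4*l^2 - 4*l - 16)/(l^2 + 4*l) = l - 4/l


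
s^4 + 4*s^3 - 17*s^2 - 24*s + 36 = (s - 3)*(s - 1)*(s + 2)*(s + 6)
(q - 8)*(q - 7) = q^2 - 15*q + 56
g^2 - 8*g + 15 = (g - 5)*(g - 3)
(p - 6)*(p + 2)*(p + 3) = p^3 - p^2 - 24*p - 36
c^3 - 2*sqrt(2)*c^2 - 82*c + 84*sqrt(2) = (c - 7*sqrt(2))*(c - sqrt(2))*(c + 6*sqrt(2))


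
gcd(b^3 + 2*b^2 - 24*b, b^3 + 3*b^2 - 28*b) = b^2 - 4*b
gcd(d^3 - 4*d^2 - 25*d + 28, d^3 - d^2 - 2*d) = 1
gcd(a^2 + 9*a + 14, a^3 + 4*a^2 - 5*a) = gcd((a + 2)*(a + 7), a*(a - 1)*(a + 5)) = 1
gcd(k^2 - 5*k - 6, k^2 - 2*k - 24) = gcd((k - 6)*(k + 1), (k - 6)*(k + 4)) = k - 6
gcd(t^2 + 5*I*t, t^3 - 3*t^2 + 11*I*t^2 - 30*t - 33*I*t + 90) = t + 5*I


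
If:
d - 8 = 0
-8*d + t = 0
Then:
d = 8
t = 64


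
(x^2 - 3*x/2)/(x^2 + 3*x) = (x - 3/2)/(x + 3)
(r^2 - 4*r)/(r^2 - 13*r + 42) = r*(r - 4)/(r^2 - 13*r + 42)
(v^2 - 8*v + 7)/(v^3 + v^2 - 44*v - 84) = (v - 1)/(v^2 + 8*v + 12)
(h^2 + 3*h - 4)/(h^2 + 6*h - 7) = (h + 4)/(h + 7)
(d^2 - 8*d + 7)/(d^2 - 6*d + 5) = (d - 7)/(d - 5)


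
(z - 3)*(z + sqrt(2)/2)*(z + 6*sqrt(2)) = z^3 - 3*z^2 + 13*sqrt(2)*z^2/2 - 39*sqrt(2)*z/2 + 6*z - 18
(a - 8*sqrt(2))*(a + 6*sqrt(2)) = a^2 - 2*sqrt(2)*a - 96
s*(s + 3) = s^2 + 3*s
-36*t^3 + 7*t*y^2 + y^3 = (-2*t + y)*(3*t + y)*(6*t + y)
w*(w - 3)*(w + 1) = w^3 - 2*w^2 - 3*w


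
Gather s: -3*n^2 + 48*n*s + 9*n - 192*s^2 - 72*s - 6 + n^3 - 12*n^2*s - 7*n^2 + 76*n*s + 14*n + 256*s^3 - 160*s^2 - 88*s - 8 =n^3 - 10*n^2 + 23*n + 256*s^3 - 352*s^2 + s*(-12*n^2 + 124*n - 160) - 14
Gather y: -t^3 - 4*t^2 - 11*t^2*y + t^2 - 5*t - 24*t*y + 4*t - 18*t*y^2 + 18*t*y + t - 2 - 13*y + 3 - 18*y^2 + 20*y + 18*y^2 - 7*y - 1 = -t^3 - 3*t^2 - 18*t*y^2 + y*(-11*t^2 - 6*t)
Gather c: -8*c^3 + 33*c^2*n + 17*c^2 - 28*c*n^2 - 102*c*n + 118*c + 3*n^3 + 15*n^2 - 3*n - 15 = -8*c^3 + c^2*(33*n + 17) + c*(-28*n^2 - 102*n + 118) + 3*n^3 + 15*n^2 - 3*n - 15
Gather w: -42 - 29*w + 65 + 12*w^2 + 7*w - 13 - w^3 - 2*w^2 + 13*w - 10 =-w^3 + 10*w^2 - 9*w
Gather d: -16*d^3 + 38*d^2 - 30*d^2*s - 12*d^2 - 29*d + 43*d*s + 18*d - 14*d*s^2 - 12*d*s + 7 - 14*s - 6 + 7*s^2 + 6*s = -16*d^3 + d^2*(26 - 30*s) + d*(-14*s^2 + 31*s - 11) + 7*s^2 - 8*s + 1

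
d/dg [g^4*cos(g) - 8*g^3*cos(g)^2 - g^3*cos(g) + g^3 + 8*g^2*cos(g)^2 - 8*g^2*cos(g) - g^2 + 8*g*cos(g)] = -g^4*sin(g) + g^3*sin(g) + 8*g^3*sin(2*g) + 4*g^3*cos(g) + 8*g^2*sin(g) - 8*g^2*sin(2*g) - 24*g^2*cos(g)^2 - 3*g^2*cos(g) + 3*g^2 - 8*g*sin(g) + 16*g*cos(g)^2 - 16*g*cos(g) - 2*g + 8*cos(g)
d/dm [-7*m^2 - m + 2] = -14*m - 1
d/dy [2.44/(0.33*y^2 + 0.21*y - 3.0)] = (-1.6104*y - 0.5124)/(0.33*y^2 + 0.21*y - 3.0)^2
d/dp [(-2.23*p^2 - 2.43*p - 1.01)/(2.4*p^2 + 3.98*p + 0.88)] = (-3.0434*p^2 + 0.923200000000001*p + 1.8814)/(5.76*p^4 + 19.104*p^3 + 20.0644*p^2 + 7.0048*p + 0.7744)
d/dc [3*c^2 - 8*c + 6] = 6*c - 8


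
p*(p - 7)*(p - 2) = p^3 - 9*p^2 + 14*p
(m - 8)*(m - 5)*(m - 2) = m^3 - 15*m^2 + 66*m - 80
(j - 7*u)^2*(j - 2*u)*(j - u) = j^4 - 17*j^3*u + 93*j^2*u^2 - 175*j*u^3 + 98*u^4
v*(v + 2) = v^2 + 2*v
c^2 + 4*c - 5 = (c - 1)*(c + 5)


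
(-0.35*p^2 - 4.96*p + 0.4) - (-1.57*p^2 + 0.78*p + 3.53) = 1.22*p^2 - 5.74*p - 3.13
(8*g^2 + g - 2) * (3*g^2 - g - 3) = 24*g^4 - 5*g^3 - 31*g^2 - g + 6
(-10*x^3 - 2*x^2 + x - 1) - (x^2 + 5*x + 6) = -10*x^3 - 3*x^2 - 4*x - 7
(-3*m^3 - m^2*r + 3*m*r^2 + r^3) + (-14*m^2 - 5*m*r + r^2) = -3*m^3 - m^2*r - 14*m^2 + 3*m*r^2 - 5*m*r + r^3 + r^2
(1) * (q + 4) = q + 4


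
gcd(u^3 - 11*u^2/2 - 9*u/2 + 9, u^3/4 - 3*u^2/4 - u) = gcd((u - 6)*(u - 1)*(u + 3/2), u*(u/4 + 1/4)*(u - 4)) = 1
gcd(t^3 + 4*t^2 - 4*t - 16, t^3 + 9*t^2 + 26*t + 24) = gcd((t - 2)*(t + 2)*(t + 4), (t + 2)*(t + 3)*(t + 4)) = t^2 + 6*t + 8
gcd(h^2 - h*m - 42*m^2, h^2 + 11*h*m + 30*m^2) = h + 6*m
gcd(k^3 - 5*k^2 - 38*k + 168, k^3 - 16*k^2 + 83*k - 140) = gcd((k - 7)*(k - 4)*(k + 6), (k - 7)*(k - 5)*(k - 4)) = k^2 - 11*k + 28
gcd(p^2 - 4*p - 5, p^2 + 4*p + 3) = p + 1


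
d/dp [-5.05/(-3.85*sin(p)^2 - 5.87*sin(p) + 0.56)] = -(38.885*sin(p) + 29.6435)*cos(p)/(3.85*sin(p)^2 + 5.87*sin(p) - 0.56)^2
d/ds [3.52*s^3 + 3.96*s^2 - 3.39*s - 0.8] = 10.56*s^2 + 7.92*s - 3.39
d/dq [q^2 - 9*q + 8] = 2*q - 9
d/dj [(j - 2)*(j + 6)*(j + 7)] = 3*j^2 + 22*j + 16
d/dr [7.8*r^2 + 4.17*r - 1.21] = 15.6*r + 4.17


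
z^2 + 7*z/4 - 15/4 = (z - 5/4)*(z + 3)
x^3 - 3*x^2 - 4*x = x*(x - 4)*(x + 1)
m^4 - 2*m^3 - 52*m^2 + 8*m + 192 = (m - 8)*(m - 2)*(m + 2)*(m + 6)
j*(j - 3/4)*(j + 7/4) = j^3 + j^2 - 21*j/16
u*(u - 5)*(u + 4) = u^3 - u^2 - 20*u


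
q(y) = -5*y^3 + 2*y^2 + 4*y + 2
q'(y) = -15*y^2 + 4*y + 4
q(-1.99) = 41.36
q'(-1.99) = -63.36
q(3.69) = -207.22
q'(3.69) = -185.48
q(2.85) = -86.10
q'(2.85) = -106.44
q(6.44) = -1224.74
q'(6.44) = -592.34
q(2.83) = -83.99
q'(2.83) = -104.81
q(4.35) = -354.32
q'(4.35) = -262.44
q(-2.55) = 87.71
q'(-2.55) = -103.74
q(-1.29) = 10.90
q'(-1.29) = -26.12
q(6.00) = -982.00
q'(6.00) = -512.00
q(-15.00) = 17267.00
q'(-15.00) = -3431.00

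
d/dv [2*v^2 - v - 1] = 4*v - 1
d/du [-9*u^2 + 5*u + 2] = 5 - 18*u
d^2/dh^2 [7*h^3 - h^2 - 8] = 42*h - 2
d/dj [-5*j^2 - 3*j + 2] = -10*j - 3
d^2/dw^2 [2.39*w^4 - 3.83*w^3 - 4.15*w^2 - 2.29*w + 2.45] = 28.68*w^2 - 22.98*w - 8.3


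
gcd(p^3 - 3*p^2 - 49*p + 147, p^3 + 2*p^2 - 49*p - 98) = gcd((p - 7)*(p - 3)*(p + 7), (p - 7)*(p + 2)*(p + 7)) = p^2 - 49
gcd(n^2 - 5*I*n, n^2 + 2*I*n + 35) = n - 5*I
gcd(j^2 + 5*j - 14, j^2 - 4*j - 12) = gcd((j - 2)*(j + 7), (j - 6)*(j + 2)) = 1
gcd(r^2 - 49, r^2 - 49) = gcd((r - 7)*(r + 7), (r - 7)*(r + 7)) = r^2 - 49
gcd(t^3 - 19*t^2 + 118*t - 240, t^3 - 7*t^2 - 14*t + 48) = t - 8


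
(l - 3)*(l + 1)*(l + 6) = l^3 + 4*l^2 - 15*l - 18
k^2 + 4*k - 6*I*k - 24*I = (k + 4)*(k - 6*I)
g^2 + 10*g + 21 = (g + 3)*(g + 7)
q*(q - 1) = q^2 - q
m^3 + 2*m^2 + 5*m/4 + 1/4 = (m + 1/2)^2*(m + 1)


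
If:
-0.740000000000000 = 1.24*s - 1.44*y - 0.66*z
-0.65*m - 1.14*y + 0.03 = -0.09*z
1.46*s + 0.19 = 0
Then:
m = 0.942307692307692*z - 0.658587987355111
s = -0.13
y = 0.401826484018265 - 0.458333333333333*z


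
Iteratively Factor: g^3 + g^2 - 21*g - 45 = (g - 5)*(g^2 + 6*g + 9) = (g - 5)*(g + 3)*(g + 3)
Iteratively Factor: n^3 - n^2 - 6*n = (n - 3)*(n^2 + 2*n) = n*(n - 3)*(n + 2)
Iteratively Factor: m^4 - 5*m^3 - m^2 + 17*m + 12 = (m - 4)*(m^3 - m^2 - 5*m - 3) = (m - 4)*(m + 1)*(m^2 - 2*m - 3) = (m - 4)*(m - 3)*(m + 1)*(m + 1)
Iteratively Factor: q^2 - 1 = (q - 1)*(q + 1)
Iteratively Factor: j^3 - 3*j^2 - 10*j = (j + 2)*(j^2 - 5*j) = j*(j + 2)*(j - 5)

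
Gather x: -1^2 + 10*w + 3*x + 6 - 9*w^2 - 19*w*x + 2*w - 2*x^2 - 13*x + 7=-9*w^2 + 12*w - 2*x^2 + x*(-19*w - 10) + 12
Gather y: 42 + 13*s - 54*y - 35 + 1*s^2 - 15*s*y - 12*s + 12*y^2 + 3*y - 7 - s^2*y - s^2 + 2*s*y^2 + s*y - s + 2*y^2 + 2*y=y^2*(2*s + 14) + y*(-s^2 - 14*s - 49)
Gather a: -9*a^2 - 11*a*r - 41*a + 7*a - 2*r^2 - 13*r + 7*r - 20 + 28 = -9*a^2 + a*(-11*r - 34) - 2*r^2 - 6*r + 8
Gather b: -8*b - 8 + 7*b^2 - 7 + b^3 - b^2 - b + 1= b^3 + 6*b^2 - 9*b - 14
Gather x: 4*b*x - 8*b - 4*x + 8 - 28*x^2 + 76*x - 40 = -8*b - 28*x^2 + x*(4*b + 72) - 32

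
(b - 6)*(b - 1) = b^2 - 7*b + 6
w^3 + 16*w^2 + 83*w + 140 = (w + 4)*(w + 5)*(w + 7)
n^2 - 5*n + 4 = (n - 4)*(n - 1)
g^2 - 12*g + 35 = (g - 7)*(g - 5)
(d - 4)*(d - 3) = d^2 - 7*d + 12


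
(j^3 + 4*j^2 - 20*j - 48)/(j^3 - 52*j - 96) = (j - 4)/(j - 8)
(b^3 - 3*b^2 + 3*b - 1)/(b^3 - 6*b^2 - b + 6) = (b^2 - 2*b + 1)/(b^2 - 5*b - 6)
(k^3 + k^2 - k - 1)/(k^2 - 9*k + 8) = (k^2 + 2*k + 1)/(k - 8)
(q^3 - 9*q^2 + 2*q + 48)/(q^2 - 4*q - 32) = (q^2 - q - 6)/(q + 4)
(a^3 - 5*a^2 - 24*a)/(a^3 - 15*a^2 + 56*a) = (a + 3)/(a - 7)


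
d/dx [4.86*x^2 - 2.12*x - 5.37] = 9.72*x - 2.12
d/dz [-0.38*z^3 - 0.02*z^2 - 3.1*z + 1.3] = -1.14*z^2 - 0.04*z - 3.1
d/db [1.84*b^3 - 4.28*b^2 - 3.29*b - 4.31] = 5.52*b^2 - 8.56*b - 3.29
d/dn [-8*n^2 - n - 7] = -16*n - 1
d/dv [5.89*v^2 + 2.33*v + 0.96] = 11.78*v + 2.33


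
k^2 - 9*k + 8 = (k - 8)*(k - 1)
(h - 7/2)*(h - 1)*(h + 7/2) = h^3 - h^2 - 49*h/4 + 49/4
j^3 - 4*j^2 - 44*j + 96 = (j - 8)*(j - 2)*(j + 6)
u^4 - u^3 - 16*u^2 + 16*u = u*(u - 4)*(u - 1)*(u + 4)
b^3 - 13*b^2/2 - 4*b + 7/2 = (b - 7)*(b - 1/2)*(b + 1)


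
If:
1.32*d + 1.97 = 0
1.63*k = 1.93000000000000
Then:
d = -1.49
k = 1.18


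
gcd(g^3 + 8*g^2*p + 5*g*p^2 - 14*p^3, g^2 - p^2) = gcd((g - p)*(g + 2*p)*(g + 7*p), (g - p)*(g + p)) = -g + p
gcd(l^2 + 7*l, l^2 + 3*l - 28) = l + 7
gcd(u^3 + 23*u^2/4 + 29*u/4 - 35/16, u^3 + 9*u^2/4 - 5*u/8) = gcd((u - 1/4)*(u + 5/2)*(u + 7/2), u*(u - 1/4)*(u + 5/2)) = u^2 + 9*u/4 - 5/8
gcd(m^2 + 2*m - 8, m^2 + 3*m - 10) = m - 2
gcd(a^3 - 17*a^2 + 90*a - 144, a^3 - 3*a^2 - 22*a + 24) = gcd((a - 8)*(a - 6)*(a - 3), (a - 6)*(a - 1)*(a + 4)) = a - 6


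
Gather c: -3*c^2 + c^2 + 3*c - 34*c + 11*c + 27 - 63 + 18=-2*c^2 - 20*c - 18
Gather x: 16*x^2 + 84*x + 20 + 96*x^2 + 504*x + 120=112*x^2 + 588*x + 140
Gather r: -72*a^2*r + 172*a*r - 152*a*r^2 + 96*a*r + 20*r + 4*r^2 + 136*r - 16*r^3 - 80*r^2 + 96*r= -16*r^3 + r^2*(-152*a - 76) + r*(-72*a^2 + 268*a + 252)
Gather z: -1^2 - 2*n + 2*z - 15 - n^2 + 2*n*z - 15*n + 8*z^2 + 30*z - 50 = -n^2 - 17*n + 8*z^2 + z*(2*n + 32) - 66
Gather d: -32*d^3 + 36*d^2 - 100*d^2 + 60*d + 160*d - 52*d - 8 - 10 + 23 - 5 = -32*d^3 - 64*d^2 + 168*d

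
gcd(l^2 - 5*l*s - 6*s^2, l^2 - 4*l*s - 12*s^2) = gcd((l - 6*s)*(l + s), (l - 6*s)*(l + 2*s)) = -l + 6*s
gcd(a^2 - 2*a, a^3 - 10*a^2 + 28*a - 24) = a - 2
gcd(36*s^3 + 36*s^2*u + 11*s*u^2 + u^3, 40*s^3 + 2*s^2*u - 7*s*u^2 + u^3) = 2*s + u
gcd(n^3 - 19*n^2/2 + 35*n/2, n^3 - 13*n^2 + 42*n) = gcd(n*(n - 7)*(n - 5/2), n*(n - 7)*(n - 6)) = n^2 - 7*n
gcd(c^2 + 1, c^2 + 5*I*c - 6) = 1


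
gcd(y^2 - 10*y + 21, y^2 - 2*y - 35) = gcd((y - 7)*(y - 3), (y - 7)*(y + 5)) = y - 7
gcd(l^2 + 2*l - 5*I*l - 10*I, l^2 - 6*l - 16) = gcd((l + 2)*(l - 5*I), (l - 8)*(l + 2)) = l + 2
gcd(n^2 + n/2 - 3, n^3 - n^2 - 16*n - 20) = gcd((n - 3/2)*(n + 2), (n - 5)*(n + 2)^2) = n + 2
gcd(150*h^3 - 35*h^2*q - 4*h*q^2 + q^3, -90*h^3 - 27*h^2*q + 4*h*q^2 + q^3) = -30*h^2 + h*q + q^2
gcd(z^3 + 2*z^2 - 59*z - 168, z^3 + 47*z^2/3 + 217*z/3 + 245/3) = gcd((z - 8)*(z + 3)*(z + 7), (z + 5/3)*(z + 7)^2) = z + 7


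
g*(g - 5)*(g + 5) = g^3 - 25*g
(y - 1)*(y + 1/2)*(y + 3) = y^3 + 5*y^2/2 - 2*y - 3/2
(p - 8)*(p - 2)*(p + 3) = p^3 - 7*p^2 - 14*p + 48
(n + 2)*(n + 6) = n^2 + 8*n + 12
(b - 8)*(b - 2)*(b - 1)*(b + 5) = b^4 - 6*b^3 - 29*b^2 + 114*b - 80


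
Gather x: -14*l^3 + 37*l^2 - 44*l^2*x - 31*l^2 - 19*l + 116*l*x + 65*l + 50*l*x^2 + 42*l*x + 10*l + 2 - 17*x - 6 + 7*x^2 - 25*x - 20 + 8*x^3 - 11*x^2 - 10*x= -14*l^3 + 6*l^2 + 56*l + 8*x^3 + x^2*(50*l - 4) + x*(-44*l^2 + 158*l - 52) - 24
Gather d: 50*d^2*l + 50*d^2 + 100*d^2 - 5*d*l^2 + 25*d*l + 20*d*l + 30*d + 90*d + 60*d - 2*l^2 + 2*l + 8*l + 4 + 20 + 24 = d^2*(50*l + 150) + d*(-5*l^2 + 45*l + 180) - 2*l^2 + 10*l + 48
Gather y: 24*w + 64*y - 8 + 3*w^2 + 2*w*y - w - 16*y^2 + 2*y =3*w^2 + 23*w - 16*y^2 + y*(2*w + 66) - 8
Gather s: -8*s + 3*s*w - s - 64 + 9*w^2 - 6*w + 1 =s*(3*w - 9) + 9*w^2 - 6*w - 63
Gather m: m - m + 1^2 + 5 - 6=0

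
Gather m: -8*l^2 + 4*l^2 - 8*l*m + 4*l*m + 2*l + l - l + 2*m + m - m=-4*l^2 + 2*l + m*(2 - 4*l)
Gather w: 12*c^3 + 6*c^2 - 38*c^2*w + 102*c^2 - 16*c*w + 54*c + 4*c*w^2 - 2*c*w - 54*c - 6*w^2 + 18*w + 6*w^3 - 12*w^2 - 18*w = 12*c^3 + 108*c^2 + 6*w^3 + w^2*(4*c - 18) + w*(-38*c^2 - 18*c)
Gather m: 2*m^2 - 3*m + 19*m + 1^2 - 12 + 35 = 2*m^2 + 16*m + 24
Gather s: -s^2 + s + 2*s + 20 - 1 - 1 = -s^2 + 3*s + 18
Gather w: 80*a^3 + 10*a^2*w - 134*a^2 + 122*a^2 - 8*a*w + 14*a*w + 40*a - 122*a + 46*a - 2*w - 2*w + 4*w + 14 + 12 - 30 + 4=80*a^3 - 12*a^2 - 36*a + w*(10*a^2 + 6*a)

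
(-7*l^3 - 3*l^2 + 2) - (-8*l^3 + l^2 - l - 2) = l^3 - 4*l^2 + l + 4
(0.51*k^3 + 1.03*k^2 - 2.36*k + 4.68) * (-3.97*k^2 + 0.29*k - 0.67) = -2.0247*k^5 - 3.9412*k^4 + 9.3262*k^3 - 19.9541*k^2 + 2.9384*k - 3.1356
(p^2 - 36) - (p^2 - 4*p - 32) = 4*p - 4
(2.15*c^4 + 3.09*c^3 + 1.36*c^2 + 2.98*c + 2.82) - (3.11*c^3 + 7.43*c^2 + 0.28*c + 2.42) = 2.15*c^4 - 0.02*c^3 - 6.07*c^2 + 2.7*c + 0.4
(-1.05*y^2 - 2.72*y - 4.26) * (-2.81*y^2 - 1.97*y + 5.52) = 2.9505*y^4 + 9.7117*y^3 + 11.533*y^2 - 6.6222*y - 23.5152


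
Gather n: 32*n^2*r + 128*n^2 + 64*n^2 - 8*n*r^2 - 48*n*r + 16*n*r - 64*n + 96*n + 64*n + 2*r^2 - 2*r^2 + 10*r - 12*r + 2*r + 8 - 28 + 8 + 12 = n^2*(32*r + 192) + n*(-8*r^2 - 32*r + 96)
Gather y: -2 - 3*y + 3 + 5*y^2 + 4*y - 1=5*y^2 + y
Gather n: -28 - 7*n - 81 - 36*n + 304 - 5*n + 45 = 240 - 48*n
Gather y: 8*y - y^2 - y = -y^2 + 7*y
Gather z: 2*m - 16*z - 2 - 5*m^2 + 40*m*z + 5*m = -5*m^2 + 7*m + z*(40*m - 16) - 2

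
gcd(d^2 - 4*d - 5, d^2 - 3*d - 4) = d + 1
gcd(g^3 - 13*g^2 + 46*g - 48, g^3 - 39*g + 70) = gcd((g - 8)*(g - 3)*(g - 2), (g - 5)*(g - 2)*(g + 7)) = g - 2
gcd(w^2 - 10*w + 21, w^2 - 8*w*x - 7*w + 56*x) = w - 7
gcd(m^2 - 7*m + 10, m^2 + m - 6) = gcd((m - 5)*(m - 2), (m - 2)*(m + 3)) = m - 2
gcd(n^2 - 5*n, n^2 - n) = n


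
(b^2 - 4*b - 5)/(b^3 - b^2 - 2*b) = (b - 5)/(b*(b - 2))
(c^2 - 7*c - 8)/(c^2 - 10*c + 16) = (c + 1)/(c - 2)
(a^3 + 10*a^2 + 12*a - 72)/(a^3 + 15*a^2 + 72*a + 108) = (a - 2)/(a + 3)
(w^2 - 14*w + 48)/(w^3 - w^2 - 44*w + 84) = (w - 8)/(w^2 + 5*w - 14)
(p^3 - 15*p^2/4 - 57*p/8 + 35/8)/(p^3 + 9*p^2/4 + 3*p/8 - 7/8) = (p - 5)/(p + 1)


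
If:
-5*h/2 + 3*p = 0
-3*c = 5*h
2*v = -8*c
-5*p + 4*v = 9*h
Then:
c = 0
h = 0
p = 0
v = 0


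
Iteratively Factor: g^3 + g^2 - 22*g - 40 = (g + 2)*(g^2 - g - 20) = (g + 2)*(g + 4)*(g - 5)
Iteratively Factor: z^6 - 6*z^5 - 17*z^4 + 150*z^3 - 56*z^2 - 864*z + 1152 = (z - 4)*(z^5 - 2*z^4 - 25*z^3 + 50*z^2 + 144*z - 288) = (z - 4)^2*(z^4 + 2*z^3 - 17*z^2 - 18*z + 72) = (z - 4)^2*(z - 2)*(z^3 + 4*z^2 - 9*z - 36) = (z - 4)^2*(z - 2)*(z + 3)*(z^2 + z - 12) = (z - 4)^2*(z - 2)*(z + 3)*(z + 4)*(z - 3)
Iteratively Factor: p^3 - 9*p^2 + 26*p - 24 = (p - 3)*(p^2 - 6*p + 8) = (p - 3)*(p - 2)*(p - 4)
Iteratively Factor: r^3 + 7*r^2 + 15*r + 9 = (r + 3)*(r^2 + 4*r + 3) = (r + 1)*(r + 3)*(r + 3)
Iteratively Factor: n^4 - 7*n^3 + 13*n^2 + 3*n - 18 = (n - 2)*(n^3 - 5*n^2 + 3*n + 9) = (n - 3)*(n - 2)*(n^2 - 2*n - 3) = (n - 3)*(n - 2)*(n + 1)*(n - 3)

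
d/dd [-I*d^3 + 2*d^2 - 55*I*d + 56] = -3*I*d^2 + 4*d - 55*I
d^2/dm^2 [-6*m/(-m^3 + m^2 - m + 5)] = 12*(m*(3*m^2 - 2*m + 1)^2 + (-3*m^2 - m*(3*m - 1) + 2*m - 1)*(m^3 - m^2 + m - 5))/(m^3 - m^2 + m - 5)^3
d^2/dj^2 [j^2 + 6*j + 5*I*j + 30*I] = 2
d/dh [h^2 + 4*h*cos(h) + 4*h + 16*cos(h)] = -4*h*sin(h) + 2*h - 16*sin(h) + 4*cos(h) + 4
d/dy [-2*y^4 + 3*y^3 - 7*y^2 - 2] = y*(-8*y^2 + 9*y - 14)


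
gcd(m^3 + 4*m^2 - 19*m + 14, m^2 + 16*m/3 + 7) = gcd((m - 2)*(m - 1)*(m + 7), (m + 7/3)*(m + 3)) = 1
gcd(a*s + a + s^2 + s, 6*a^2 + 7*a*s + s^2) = a + s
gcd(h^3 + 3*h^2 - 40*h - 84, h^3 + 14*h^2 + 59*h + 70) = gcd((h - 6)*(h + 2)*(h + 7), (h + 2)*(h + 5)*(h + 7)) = h^2 + 9*h + 14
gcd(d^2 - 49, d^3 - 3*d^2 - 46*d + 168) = d + 7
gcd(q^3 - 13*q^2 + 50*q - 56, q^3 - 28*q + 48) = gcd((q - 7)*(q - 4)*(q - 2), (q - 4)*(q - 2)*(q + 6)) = q^2 - 6*q + 8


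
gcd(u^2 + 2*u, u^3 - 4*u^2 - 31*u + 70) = 1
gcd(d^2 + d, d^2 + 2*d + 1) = d + 1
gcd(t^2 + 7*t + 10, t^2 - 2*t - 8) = t + 2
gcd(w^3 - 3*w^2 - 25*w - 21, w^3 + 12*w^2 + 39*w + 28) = w + 1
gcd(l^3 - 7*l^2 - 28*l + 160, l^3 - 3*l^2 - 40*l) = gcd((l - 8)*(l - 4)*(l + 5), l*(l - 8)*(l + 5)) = l^2 - 3*l - 40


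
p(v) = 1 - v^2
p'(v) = -2*v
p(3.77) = -13.21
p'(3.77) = -7.54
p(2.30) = -4.29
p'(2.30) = -4.60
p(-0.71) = 0.50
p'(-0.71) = 1.42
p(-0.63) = 0.60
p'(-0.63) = 1.26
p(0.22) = 0.95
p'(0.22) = -0.44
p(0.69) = 0.52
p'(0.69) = -1.38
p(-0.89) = 0.21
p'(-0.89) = 1.78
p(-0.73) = 0.47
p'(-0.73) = 1.46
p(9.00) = -80.00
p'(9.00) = -18.00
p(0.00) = 1.00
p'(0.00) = 0.00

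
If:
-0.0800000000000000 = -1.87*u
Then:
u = 0.04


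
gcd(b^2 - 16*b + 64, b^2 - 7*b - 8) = b - 8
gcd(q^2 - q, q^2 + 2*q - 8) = 1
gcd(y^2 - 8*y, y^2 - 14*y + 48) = y - 8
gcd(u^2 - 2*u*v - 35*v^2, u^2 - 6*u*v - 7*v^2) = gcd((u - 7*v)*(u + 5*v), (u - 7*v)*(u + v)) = u - 7*v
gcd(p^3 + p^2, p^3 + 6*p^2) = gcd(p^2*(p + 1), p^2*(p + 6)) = p^2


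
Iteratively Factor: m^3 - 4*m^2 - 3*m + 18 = (m - 3)*(m^2 - m - 6) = (m - 3)*(m + 2)*(m - 3)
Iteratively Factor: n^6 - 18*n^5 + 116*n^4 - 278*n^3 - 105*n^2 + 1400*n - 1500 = (n - 5)*(n^5 - 13*n^4 + 51*n^3 - 23*n^2 - 220*n + 300) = (n - 5)^2*(n^4 - 8*n^3 + 11*n^2 + 32*n - 60) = (n - 5)^2*(n - 2)*(n^3 - 6*n^2 - n + 30) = (n - 5)^2*(n - 2)*(n + 2)*(n^2 - 8*n + 15) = (n - 5)^2*(n - 3)*(n - 2)*(n + 2)*(n - 5)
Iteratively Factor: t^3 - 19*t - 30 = (t - 5)*(t^2 + 5*t + 6) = (t - 5)*(t + 3)*(t + 2)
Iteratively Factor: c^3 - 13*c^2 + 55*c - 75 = (c - 3)*(c^2 - 10*c + 25) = (c - 5)*(c - 3)*(c - 5)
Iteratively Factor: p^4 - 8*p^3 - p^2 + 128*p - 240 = (p + 4)*(p^3 - 12*p^2 + 47*p - 60) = (p - 4)*(p + 4)*(p^2 - 8*p + 15) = (p - 4)*(p - 3)*(p + 4)*(p - 5)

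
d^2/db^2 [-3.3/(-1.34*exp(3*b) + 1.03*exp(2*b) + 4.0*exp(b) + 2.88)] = ((-39.798*exp(2*b) + 13.596*exp(b) + 13.2)*(-1.34*exp(3*b) + 1.03*exp(2*b) + 4.0*exp(b) + 2.88) - 3.3*(-8.04*exp(2*b) + 4.12*exp(b) + 8.0)*(-4.02*exp(2*b) + 2.06*exp(b) + 4.0)*exp(b))*exp(b)/(-1.34*exp(3*b) + 1.03*exp(2*b) + 4.0*exp(b) + 2.88)^3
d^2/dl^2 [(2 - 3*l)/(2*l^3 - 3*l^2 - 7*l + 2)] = 2*(-36*l^5 + 102*l^4 - 165*l^3 + 42*l^2 + 48*l + 68)/(8*l^9 - 36*l^8 - 30*l^7 + 249*l^6 + 33*l^5 - 555*l^4 - 67*l^3 + 258*l^2 - 84*l + 8)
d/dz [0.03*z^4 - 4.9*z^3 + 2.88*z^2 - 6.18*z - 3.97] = 0.12*z^3 - 14.7*z^2 + 5.76*z - 6.18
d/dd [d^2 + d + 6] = 2*d + 1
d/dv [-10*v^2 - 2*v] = -20*v - 2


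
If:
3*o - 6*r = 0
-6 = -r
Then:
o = 12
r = 6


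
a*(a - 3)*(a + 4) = a^3 + a^2 - 12*a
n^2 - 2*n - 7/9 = (n - 7/3)*(n + 1/3)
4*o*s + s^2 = s*(4*o + s)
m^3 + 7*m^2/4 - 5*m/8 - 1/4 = (m - 1/2)*(m + 1/4)*(m + 2)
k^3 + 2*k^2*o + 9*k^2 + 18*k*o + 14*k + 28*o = (k + 2)*(k + 7)*(k + 2*o)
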